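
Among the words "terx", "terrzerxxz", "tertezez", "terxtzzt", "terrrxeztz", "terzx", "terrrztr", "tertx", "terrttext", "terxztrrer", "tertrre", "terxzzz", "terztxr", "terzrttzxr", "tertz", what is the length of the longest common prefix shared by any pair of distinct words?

Equivalently: take the maximum, over all pairs, of their longest common prefix length.
"terrrxeztz" and "terrrztr" agree on "terrr" (5 characters) before diverging; nothing deeper is shared.
Longest shared-prefix length: 5

5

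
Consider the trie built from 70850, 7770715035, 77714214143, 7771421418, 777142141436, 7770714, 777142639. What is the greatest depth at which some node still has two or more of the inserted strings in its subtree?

11

Look for the deepest trie node that still has at least two words in its subtree.
e.g. "77714214143" and "777142141436" share the prefix "77714214143" of length 11; no pair shares a longer one.
Longest shared-prefix length: 11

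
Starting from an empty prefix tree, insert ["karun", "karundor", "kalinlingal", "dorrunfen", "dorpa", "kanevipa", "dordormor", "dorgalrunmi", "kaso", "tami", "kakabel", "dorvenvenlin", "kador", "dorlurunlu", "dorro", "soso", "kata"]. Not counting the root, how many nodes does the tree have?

85

Count nodes per top-level branch (shared prefixes stored once):
  'd'-branch (dordormor, dorgalrunmi, dorlurunlu, dorpa, dorro, dorrunfen, dorvenvenlin): 42 nodes
  'k'-branch (kador, kakabel, kalinlingal, kanevipa, karun, karundor, kaso, kata): 35 nodes
  's'-branch (soso): 4 nodes
  't'-branch (tami): 4 nodes
Sum: 85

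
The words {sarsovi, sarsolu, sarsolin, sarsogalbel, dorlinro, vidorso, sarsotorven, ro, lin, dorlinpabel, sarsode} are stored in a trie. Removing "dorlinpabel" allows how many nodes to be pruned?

5

A node on "dorlinpabel"'s path can go only if nothing else ends at it or branches off below it.
The suffix "pabel" (5 nodes) is used only by "dorlinpabel"; the node for "dorlin" still has the child "r", so pruning stops there.
Nodes removed: 5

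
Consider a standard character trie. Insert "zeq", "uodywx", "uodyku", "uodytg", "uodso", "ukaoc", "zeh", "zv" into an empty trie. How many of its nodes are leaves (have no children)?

Leaves are exactly the stored words that no other stored word extends.
Those words: "ukaoc", "uodso", "uodyku", "uodytg", "uodywx", "zeh", "zeq", "zv"
Leaf count: 8

8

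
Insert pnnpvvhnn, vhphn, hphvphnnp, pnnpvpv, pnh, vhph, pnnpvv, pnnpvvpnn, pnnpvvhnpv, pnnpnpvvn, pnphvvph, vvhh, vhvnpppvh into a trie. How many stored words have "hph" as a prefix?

Filter for entries beginning with "hph":
Words under "hph": hphvphnnp
Count: 1

1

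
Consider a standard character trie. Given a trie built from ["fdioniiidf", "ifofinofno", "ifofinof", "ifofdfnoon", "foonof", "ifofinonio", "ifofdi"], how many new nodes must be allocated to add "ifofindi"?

2

The longest prefix of "ifofindi" already in the trie is "ifofin" (length 6).
New nodes needed: |"ifofindi"| − 6 = 8 − 6 = 2.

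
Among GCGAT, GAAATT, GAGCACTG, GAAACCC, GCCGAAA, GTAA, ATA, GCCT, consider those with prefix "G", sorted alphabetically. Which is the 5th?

GCCT

DFS of the "G" subtree visits, in order: "GAAACCC", "GAAATT", "GAGCACTG", "GCCGAAA", "GCCT", "GCGAT", "GTAA"
Position 5: GCCT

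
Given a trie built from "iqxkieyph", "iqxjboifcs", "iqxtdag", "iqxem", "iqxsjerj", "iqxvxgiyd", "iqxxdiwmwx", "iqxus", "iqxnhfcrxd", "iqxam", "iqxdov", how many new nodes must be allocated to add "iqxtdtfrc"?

4

"iqxtd" is already a path in the trie; the remaining "tfrc" must be added.
New nodes needed: |"iqxtdtfrc"| − 5 = 9 − 5 = 4.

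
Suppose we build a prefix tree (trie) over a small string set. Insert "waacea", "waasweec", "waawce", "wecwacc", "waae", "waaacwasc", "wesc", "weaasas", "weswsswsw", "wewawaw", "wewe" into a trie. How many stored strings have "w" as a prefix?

Filter for entries beginning with "w":
Matches: "waaacwasc", "waacea", "waae", "waasweec", "waawce", "weaasas", "wecwacc", "wesc", "weswsswsw", "wewawaw", "wewe"
Count: 11

11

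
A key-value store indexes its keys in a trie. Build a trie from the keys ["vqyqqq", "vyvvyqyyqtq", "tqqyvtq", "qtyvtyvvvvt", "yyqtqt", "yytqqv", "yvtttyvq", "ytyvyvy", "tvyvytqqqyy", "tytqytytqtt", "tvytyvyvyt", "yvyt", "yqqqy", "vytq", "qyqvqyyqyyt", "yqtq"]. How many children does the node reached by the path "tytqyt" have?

1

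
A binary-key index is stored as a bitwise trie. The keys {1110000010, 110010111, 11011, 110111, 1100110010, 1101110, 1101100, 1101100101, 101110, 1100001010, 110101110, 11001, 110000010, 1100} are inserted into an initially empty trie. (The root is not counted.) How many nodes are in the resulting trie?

50

Trace insertions, counting only characters that open a new branch:
  "1110000010" → 10 new (1, 1, 1, 0, 0, 0, 0, 0, 1, 0)
  "110010111" → prefix "11" already present; 7 new (0, 0, 1, 0, 1, 1, 1)
  "11011" → prefix "110" already present; 2 new (1, 1)
  "110111" → prefix "11011" already present; 1 new (1)
  "1100110010" → prefix "11001" already present; 5 new (1, 0, 0, 1, 0)
  "1101110" → prefix "110111" already present; 1 new (0)
  "1101100" → prefix "11011" already present; 2 new (0, 0)
  "1101100101" → prefix "1101100" already present; 3 new (1, 0, 1)
  "101110" → prefix "1" already present; 5 new (0, 1, 1, 1, 0)
  "1100001010" → prefix "1100" already present; 6 new (0, 0, 1, 0, 1, 0)
  "110101110" → prefix "1101" already present; 5 new (0, 1, 1, 1, 0)
  "11001" → prefix "11001" already present; 0 new (none)
  "110000010" → prefix "110000" already present; 3 new (0, 1, 0)
  "1100" → prefix "1100" already present; 0 new (none)
Total nodes = 10 + 7 + 2 + 1 + 5 + 1 + 2 + 3 + 5 + 6 + 5 + 0 + 3 + 0 = 50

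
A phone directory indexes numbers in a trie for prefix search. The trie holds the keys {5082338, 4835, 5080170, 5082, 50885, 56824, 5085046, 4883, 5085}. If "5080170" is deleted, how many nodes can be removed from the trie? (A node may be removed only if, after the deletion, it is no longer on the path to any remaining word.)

4

After clearing the end-marker at "5080170", prune upward until reaching a node still needed by another word.
The suffix "0170" (4 nodes) is used only by "5080170"; the node for "508" still has the child "2", so pruning stops there.
Nodes removed: 4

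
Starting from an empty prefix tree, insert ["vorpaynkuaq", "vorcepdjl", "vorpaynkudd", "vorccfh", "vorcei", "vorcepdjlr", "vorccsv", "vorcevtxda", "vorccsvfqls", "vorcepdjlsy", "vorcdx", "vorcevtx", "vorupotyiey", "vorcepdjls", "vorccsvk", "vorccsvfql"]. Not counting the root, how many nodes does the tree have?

48

Count nodes per top-level branch (shared prefixes stored once):
  'v'-branch (vorccfh, vorccsv, vorccsvfql, vorccsvfqls, vorccsvk, vorcdx, vorcei, vorcepdjl, vorcepdjlr, vorcepdjls, vorcepdjlsy, vorcevtx, vorcevtxda, vorpaynkuaq, vorpaynkudd, vorupotyiey): 48 nodes
Sum: 48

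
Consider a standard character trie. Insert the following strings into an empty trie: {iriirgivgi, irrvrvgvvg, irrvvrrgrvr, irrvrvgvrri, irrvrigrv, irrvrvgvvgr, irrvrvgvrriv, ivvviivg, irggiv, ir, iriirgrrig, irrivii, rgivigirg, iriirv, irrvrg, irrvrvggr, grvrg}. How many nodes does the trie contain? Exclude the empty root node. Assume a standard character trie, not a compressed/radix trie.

71

For each word, the new-node count is its length minus the longest prefix already in the trie:
  "iriirgivgi" → 10 new (i, r, i, i, r, g, i, v, g, i)
  "irrvrvgvvg" → prefix "ir" already present; 8 new (r, v, r, v, g, v, v, g)
  "irrvvrrgrvr" → prefix "irrv" already present; 7 new (v, r, r, g, r, v, r)
  "irrvrvgvrri" → prefix "irrvrvgv" already present; 3 new (r, r, i)
  "irrvrigrv" → prefix "irrvr" already present; 4 new (i, g, r, v)
  "irrvrvgvvgr" → prefix "irrvrvgvvg" already present; 1 new (r)
  "irrvrvgvrriv" → prefix "irrvrvgvrri" already present; 1 new (v)
  "ivvviivg" → prefix "i" already present; 7 new (v, v, v, i, i, v, g)
  "irggiv" → prefix "ir" already present; 4 new (g, g, i, v)
  "ir" → prefix "ir" already present; 0 new (none)
  "iriirgrrig" → prefix "iriirg" already present; 4 new (r, r, i, g)
  "irrivii" → prefix "irr" already present; 4 new (i, v, i, i)
  "rgivigirg" → 9 new (r, g, i, v, i, g, i, r, g)
  "iriirv" → prefix "iriir" already present; 1 new (v)
  "irrvrg" → prefix "irrvr" already present; 1 new (g)
  "irrvrvggr" → prefix "irrvrvg" already present; 2 new (g, r)
  "grvrg" → 5 new (g, r, v, r, g)
Total nodes = 10 + 8 + 7 + 3 + 4 + 1 + 1 + 7 + 4 + 0 + 4 + 4 + 9 + 1 + 1 + 2 + 5 = 71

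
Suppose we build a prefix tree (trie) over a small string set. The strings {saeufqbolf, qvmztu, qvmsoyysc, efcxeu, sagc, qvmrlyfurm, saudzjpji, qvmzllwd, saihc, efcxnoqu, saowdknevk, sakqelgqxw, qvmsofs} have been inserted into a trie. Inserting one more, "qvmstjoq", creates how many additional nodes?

"qvms" is already a path in the trie; the remaining "tjoq" must be added.
New nodes needed: |"qvmstjoq"| − 4 = 8 − 4 = 4.

4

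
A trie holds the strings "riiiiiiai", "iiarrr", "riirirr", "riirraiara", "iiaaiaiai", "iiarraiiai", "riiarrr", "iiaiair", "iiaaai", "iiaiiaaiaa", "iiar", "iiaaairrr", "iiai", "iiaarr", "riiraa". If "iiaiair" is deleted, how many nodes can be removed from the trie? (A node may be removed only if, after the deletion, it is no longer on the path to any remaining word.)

3

After clearing the end-marker at "iiaiair", prune upward until reaching a node still needed by another word.
The suffix "air" (3 nodes) is used only by "iiaiair"; the node for "iiai" still has the child "i", so pruning stops there.
Nodes removed: 3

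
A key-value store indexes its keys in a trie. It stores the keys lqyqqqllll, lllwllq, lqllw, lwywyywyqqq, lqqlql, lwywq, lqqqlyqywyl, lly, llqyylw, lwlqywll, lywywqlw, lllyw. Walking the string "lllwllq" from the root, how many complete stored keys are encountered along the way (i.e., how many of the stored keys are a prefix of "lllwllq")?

Walk "lllwllq" from the root; an end-of-word marker is hit whenever a stored word is a prefix of "lllwllq".
Prefixes of the query that are stored words: "lllwllq"
Count: 1

1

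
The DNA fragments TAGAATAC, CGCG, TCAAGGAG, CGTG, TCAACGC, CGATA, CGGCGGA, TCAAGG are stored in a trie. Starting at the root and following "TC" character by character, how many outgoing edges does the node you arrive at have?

1

Walk "TC" from the root, arriving at one node.
Characters that immediately follow "TC" among the stored strings: {A}.
That node has 1 child edge.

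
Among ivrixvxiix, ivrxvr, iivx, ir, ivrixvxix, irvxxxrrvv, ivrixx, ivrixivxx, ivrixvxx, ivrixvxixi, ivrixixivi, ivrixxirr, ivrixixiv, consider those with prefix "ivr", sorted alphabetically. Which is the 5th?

ivrixvxix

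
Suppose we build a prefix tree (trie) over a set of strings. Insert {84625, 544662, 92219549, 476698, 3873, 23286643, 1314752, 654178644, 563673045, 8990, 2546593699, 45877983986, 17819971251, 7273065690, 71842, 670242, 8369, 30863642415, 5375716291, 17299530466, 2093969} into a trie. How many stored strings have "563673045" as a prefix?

1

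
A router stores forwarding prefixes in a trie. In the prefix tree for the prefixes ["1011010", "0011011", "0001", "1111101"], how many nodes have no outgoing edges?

Leaves are exactly the stored words that no other stored word extends.
Those words: "0001", "0011011", "1011010", "1111101"
Leaf count: 4

4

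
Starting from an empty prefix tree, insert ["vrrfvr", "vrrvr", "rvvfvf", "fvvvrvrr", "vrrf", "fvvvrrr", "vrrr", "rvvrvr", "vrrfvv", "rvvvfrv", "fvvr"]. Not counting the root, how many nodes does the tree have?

Count nodes per top-level branch (shared prefixes stored once):
  'f'-branch (fvvr, fvvvrrr, fvvvrvrr): 11 nodes
  'r'-branch (rvvfvf, rvvrvr, rvvvfrv): 13 nodes
  'v'-branch (vrrf, vrrfvr, vrrfvv, vrrr, vrrvr): 10 nodes
Sum: 34

34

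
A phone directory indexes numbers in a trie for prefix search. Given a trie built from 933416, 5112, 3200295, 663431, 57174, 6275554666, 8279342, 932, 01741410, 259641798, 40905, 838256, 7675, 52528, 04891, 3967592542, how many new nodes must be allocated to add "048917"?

"04891" is already a path in the trie; the remaining "7" must be added.
New nodes needed: |"048917"| − 5 = 6 − 5 = 1.

1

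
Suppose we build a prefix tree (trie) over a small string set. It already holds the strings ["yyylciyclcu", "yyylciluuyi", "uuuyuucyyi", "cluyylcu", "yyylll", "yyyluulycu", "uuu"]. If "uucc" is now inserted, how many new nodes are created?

The longest prefix of "uucc" already in the trie is "uu" (length 2).
Each of the 2 remaining characters creates one node.

2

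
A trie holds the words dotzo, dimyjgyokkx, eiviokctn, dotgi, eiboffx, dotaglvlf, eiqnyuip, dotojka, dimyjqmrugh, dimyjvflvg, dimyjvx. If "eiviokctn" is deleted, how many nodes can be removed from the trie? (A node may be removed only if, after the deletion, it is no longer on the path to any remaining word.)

After clearing the end-marker at "eiviokctn", prune upward until reaching a node still needed by another word.
The suffix "viokctn" (7 nodes) is used only by "eiviokctn"; the node for "ei" still has the child "b", so pruning stops there.
Nodes removed: 7

7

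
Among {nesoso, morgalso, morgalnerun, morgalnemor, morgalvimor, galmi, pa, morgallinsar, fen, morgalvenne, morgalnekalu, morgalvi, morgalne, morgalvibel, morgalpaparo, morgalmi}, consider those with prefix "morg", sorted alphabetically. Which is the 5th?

morgalnemor

Filter for "morg…" and sort: "morgallinsar", "morgalmi", "morgalne", "morgalnekalu", "morgalnemor", "morgalnerun", "morgalpaparo", "morgalso", "morgalvenne", "morgalvi", "morgalvibel", "morgalvimor"
Position 5: morgalnemor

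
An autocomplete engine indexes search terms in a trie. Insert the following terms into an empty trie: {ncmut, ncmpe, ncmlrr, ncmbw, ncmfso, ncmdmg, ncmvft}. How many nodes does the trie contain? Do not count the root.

Insert word by word; a character creates a node only if that edge doesn't already exist:
  "ncmut" → 5 new (n, c, m, u, t)
  "ncmpe" → prefix "ncm" already present; 2 new (p, e)
  "ncmlrr" → prefix "ncm" already present; 3 new (l, r, r)
  "ncmbw" → prefix "ncm" already present; 2 new (b, w)
  "ncmfso" → prefix "ncm" already present; 3 new (f, s, o)
  "ncmdmg" → prefix "ncm" already present; 3 new (d, m, g)
  "ncmvft" → prefix "ncm" already present; 3 new (v, f, t)
Total nodes = 5 + 2 + 3 + 2 + 3 + 3 + 3 = 21

21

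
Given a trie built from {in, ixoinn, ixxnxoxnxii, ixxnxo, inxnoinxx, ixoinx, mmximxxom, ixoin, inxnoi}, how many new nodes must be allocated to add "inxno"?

0

"inxno" is already a full path in the trie; only an end-marker is added.
No new nodes are needed: 0.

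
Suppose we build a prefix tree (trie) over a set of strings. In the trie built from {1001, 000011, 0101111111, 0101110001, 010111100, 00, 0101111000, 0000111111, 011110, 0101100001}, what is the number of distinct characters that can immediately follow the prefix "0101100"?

1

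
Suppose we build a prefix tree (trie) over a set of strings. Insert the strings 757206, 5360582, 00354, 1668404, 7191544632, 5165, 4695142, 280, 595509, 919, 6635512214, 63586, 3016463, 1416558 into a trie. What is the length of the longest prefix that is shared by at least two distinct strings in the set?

Look for the deepest trie node that still has at least two words in its subtree.
"1416558" and "1668404" agree on "1" (1 characters) before diverging; nothing deeper is shared.
Longest shared-prefix length: 1

1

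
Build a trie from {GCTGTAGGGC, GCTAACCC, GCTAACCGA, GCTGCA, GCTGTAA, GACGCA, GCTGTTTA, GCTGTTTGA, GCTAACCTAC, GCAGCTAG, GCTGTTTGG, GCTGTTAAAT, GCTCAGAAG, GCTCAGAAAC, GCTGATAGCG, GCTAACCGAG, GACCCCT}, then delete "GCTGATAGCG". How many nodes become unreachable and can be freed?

Walk "GCTGATAGCG" from the leaf back toward the root, removing each node that no remaining word uses.
The suffix "ATAGCG" (6 nodes) is used only by "GCTGATAGCG"; the node for "GCTG" still has the child "T", so pruning stops there.
Nodes removed: 6

6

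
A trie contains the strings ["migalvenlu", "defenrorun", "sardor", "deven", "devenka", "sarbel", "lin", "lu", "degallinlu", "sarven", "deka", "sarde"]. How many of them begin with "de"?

Traverse to the node for "de", then collect every word in that subtree.
Words under "de": defenrorun, degallinlu, deka, deven, devenka
Count: 5

5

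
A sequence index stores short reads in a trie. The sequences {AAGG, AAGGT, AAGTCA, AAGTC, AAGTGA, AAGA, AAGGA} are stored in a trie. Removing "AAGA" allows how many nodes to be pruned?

1

A node on "AAGA"'s path can go only if nothing else ends at it or branches off below it.
The suffix "A" (1 node) is used only by "AAGA"; the node for "AAG" still has the child "G", so pruning stops there.
Nodes removed: 1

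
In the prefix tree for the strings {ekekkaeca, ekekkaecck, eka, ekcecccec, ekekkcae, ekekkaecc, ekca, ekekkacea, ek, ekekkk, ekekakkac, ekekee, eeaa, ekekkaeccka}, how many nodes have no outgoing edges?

11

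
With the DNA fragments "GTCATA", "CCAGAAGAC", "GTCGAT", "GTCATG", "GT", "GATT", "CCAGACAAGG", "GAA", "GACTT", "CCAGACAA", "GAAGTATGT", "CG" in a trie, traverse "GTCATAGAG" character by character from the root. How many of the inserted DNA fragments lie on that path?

2

Walk "GTCATAGAG" from the root; an end-of-word marker is hit whenever a stored word is a prefix of "GTCATAGAG".
Prefixes of the query that are stored words: "GT", "GTCATA"
Count: 2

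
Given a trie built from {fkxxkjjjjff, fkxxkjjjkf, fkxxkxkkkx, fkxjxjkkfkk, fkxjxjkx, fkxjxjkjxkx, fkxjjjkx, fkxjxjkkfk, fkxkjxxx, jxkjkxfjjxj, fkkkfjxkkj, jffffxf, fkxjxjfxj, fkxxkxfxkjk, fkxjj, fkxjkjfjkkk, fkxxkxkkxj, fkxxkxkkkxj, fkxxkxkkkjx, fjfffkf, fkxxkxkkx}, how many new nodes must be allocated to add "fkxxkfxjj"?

4

Walking "fkxxkfxjj" from the root, the first 5 characters ("fkxxk") follow existing edges; "f" is the first miss.
So 9 − 5 = 4 new nodes.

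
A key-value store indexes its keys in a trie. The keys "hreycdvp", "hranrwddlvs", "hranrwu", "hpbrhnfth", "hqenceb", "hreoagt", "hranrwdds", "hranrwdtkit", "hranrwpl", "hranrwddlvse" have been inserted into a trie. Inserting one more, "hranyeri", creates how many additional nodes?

"hran" is already a path in the trie; the remaining "yeri" must be added.
Each of the 4 remaining characters creates one node.

4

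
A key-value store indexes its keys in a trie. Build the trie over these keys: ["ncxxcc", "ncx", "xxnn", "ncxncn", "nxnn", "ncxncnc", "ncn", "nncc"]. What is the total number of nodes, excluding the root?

Trace insertions, counting only characters that open a new branch:
  "ncxxcc" → 6 new (n, c, x, x, c, c)
  "ncx" → prefix "ncx" already present; 0 new (none)
  "xxnn" → 4 new (x, x, n, n)
  "ncxncn" → prefix "ncx" already present; 3 new (n, c, n)
  "nxnn" → prefix "n" already present; 3 new (x, n, n)
  "ncxncnc" → prefix "ncxncn" already present; 1 new (c)
  "ncn" → prefix "nc" already present; 1 new (n)
  "nncc" → prefix "n" already present; 3 new (n, c, c)
Total nodes = 6 + 0 + 4 + 3 + 3 + 1 + 1 + 3 = 21

21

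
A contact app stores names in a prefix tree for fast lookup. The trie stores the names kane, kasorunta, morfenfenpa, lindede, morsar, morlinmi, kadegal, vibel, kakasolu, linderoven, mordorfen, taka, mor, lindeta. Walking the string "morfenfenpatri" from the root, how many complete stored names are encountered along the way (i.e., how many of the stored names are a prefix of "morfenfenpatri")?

Traverse "morfenfenpatri" character by character; count nodes along the way that are marked as word ends.
Prefixes of the query that are stored words: "mor", "morfenfenpa"
Count: 2

2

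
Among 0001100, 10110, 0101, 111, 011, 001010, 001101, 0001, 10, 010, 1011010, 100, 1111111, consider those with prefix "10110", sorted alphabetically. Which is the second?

1011010

Words with prefix "10110", in lexicographic order: "10110", "1011010"
The 2nd is 1011010.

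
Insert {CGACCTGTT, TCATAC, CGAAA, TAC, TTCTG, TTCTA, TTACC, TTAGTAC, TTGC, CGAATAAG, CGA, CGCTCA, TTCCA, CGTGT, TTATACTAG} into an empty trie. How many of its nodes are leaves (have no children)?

14

Leaves are exactly the stored words that no other stored word extends.
Those words: "CGAAA", "CGAATAAG", "CGACCTGTT", "CGCTCA", "CGTGT", "TAC", "TCATAC", "TTACC", "TTAGTAC", "TTATACTAG", "TTCCA", "TTCTA", "TTCTG", "TTGC"
Leaf count: 14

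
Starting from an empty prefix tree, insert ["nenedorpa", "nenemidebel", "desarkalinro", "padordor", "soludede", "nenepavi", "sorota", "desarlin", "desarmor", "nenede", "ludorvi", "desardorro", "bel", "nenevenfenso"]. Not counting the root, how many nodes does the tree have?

82

Count nodes per top-level branch (shared prefixes stored once):
  'b'-branch (bel): 3 nodes
  'd'-branch (desardorro, desarkalinro, desarlin, desarmor): 23 nodes
  'l'-branch (ludorvi): 7 nodes
  'n'-branch (nenede, nenedorpa, nenemidebel, nenepavi, nenevenfenso): 29 nodes
  'p'-branch (padordor): 8 nodes
  's'-branch (soludede, sorota): 12 nodes
Sum: 82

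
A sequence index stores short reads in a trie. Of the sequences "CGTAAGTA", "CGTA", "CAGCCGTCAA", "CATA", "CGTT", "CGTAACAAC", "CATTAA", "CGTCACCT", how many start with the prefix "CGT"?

Walk to "CGT"; the words in its subtree are exactly those with that prefix.
Words under "CGT": CGTA, CGTAACAAC, CGTAAGTA, CGTCACCT, CGTT
Count: 5

5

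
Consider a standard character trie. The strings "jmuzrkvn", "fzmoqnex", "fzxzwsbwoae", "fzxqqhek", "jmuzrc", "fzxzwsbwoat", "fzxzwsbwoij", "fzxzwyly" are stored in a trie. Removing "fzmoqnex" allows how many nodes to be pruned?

6

Walk "fzmoqnex" from the leaf back toward the root, removing each node that no remaining word uses.
The suffix "moqnex" (6 nodes) is used only by "fzmoqnex"; the node for "fz" still has the child "x", so pruning stops there.
Nodes removed: 6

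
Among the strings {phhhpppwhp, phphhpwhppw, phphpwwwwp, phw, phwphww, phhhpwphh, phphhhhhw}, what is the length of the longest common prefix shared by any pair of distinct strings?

Look for the deepest trie node that still has at least two words in its subtree.
e.g. "phhhpppwhp" and "phhhpwphh" share the prefix "phhhp" of length 5; no pair shares a longer one.
Longest shared-prefix length: 5

5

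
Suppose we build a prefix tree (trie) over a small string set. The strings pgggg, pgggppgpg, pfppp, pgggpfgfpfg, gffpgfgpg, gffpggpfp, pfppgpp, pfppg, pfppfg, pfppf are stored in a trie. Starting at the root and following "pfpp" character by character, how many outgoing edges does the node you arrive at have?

The children of the "pfpp" node are the distinct next characters among strings starting with "pfpp".
Characters that immediately follow "pfpp" among the stored strings: {f, g, p}.
That node has 3 child edges.

3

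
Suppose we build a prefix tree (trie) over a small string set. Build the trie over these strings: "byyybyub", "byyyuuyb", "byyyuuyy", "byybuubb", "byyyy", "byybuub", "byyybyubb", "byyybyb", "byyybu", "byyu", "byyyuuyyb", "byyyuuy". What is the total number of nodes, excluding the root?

For each word, the new-node count is its length minus the longest prefix already in the trie:
  "byyybyub" → 8 new (b, y, y, y, b, y, u, b)
  "byyyuuyb" → prefix "byyy" already present; 4 new (u, u, y, b)
  "byyyuuyy" → prefix "byyyuuy" already present; 1 new (y)
  "byybuubb" → prefix "byy" already present; 5 new (b, u, u, b, b)
  "byyyy" → prefix "byyy" already present; 1 new (y)
  "byybuub" → prefix "byybuub" already present; 0 new (none)
  "byyybyubb" → prefix "byyybyub" already present; 1 new (b)
  "byyybyb" → prefix "byyyby" already present; 1 new (b)
  "byyybu" → prefix "byyyb" already present; 1 new (u)
  "byyu" → prefix "byy" already present; 1 new (u)
  "byyyuuyyb" → prefix "byyyuuyy" already present; 1 new (b)
  "byyyuuy" → prefix "byyyuuy" already present; 0 new (none)
Total nodes = 8 + 4 + 1 + 5 + 1 + 0 + 1 + 1 + 1 + 1 + 1 + 0 = 24

24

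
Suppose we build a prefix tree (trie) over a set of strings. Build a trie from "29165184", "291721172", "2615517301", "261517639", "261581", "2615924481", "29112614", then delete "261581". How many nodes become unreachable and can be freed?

After clearing the end-marker at "261581", prune upward until reaching a node still needed by another word.
The suffix "81" (2 nodes) is used only by "261581"; the node for "2615" still has the child "5", so pruning stops there.
Nodes removed: 2

2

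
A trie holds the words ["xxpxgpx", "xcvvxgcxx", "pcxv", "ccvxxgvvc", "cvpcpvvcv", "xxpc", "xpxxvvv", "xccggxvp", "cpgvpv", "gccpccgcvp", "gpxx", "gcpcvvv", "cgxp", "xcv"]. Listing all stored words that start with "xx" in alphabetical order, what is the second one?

Words with prefix "xx", in lexicographic order: "xxpc", "xxpxgpx"
Position 2: xxpxgpx

xxpxgpx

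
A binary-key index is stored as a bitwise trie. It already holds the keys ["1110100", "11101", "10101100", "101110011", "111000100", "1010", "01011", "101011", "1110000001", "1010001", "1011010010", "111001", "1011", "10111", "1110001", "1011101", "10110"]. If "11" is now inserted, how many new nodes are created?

0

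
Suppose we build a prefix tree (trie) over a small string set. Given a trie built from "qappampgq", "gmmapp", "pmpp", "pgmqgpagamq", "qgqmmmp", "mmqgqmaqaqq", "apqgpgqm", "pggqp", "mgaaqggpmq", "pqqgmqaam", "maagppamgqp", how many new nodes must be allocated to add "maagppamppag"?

"maagppam" is already a path in the trie; the remaining "ppag" must be added.
New nodes needed: |"maagppamppag"| − 8 = 12 − 8 = 4.

4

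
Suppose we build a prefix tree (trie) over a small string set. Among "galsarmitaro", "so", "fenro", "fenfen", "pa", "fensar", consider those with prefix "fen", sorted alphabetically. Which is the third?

fensar

Filter for "fen…" and sort: "fenfen", "fenro", "fensar"
The 3rd is fensar.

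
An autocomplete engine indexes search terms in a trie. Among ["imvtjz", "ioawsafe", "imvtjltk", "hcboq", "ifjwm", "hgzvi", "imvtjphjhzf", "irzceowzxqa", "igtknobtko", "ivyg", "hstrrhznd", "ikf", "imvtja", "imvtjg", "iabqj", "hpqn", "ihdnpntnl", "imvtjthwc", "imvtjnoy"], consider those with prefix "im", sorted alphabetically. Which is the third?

DFS of the "im" subtree visits, in order: "imvtja", "imvtjg", "imvtjltk", "imvtjnoy", "imvtjphjhzf", "imvtjthwc", "imvtjz"
The 3rd is imvtjltk.

imvtjltk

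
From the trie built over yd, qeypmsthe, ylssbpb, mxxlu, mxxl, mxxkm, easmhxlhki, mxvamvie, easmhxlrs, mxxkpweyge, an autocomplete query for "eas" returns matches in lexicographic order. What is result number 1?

easmhxlhki

Words with prefix "eas", in lexicographic order: "easmhxlhki", "easmhxlrs"
Position 1: easmhxlhki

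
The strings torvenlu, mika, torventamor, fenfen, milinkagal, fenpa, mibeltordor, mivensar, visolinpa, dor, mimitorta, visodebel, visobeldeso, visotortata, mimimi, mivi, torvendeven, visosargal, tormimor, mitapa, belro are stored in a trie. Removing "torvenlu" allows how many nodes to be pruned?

Walk "torvenlu" from the leaf back toward the root, removing each node that no remaining word uses.
The suffix "lu" (2 nodes) is used only by "torvenlu"; the node for "torven" still has the child "t", so pruning stops there.
Nodes removed: 2

2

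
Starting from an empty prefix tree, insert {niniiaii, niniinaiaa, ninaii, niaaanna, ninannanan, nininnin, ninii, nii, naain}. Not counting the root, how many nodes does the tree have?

37

Trie structure (* marks end of a word):
(root)
└─ n
   ├─ a
   │  └─ a
   │     └─ i
   │        └─ n *
   └─ i
      ├─ a
      │  └─ a
      │     └─ a
      │        └─ n
      │           └─ n
      │              └─ a *
      ├─ i *
      └─ n
         ├─ a
         │  ├─ i
         │  │  └─ i *
         │  └─ n
         │     └─ n
         │        └─ a
         │           └─ n
         │              └─ a
         │                 └─ n *
         └─ i
            ├─ i *
            │  ├─ a
            │  │  └─ i
            │  │     └─ i *
            │  └─ n
            │     └─ a
            │        └─ i
            │           └─ a
            │              └─ a *
            └─ n
               └─ n
                  └─ i
                     └─ n *
Counting every labelled node above: 37.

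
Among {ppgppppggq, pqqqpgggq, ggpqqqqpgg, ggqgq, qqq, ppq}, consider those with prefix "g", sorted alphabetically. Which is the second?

Words with prefix "g", in lexicographic order: "ggpqqqqpgg", "ggqgq"
Position 2: ggqgq

ggqgq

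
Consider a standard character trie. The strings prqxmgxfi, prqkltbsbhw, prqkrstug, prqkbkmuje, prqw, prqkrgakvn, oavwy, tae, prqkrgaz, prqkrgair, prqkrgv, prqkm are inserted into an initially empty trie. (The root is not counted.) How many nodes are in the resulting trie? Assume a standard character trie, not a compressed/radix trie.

Insert word by word; a character creates a node only if that edge doesn't already exist:
  "prqxmgxfi" → 9 new (p, r, q, x, m, g, x, f, i)
  "prqkltbsbhw" → prefix "prq" already present; 8 new (k, l, t, b, s, b, h, w)
  "prqkrstug" → prefix "prqk" already present; 5 new (r, s, t, u, g)
  "prqkbkmuje" → prefix "prqk" already present; 6 new (b, k, m, u, j, e)
  "prqw" → prefix "prq" already present; 1 new (w)
  "prqkrgakvn" → prefix "prqkr" already present; 5 new (g, a, k, v, n)
  "oavwy" → 5 new (o, a, v, w, y)
  "tae" → 3 new (t, a, e)
  "prqkrgaz" → prefix "prqkrga" already present; 1 new (z)
  "prqkrgair" → prefix "prqkrga" already present; 2 new (i, r)
  "prqkrgv" → prefix "prqkrg" already present; 1 new (v)
  "prqkm" → prefix "prqk" already present; 1 new (m)
Total nodes = 9 + 8 + 5 + 6 + 1 + 5 + 5 + 3 + 1 + 2 + 1 + 1 = 47

47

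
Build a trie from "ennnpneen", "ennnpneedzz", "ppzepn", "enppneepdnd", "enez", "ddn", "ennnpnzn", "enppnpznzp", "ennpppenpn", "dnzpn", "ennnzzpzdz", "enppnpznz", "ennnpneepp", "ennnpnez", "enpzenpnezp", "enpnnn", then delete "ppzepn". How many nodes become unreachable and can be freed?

6

After clearing the end-marker at "ppzepn", prune upward until reaching a node still needed by another word.
No other word shares any prefix with "ppzepn", so all 6 of its nodes go.
Nodes removed: 6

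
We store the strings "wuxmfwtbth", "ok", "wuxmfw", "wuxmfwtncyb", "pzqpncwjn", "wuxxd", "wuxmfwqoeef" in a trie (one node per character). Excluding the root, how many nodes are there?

32

Count nodes per top-level branch (shared prefixes stored once):
  'o'-branch (ok): 2 nodes
  'p'-branch (pzqpncwjn): 9 nodes
  'w'-branch (wuxmfw, wuxmfwqoeef, wuxmfwtbth, wuxmfwtncyb, wuxxd): 21 nodes
Sum: 32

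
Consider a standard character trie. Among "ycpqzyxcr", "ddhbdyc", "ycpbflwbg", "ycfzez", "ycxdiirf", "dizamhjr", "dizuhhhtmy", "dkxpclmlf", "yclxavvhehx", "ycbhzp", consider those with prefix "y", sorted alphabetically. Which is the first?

ycbhzp

DFS of the "y" subtree visits, in order: "ycbhzp", "ycfzez", "yclxavvhehx", "ycpbflwbg", "ycpqzyxcr", "ycxdiirf"
The 1st is ycbhzp.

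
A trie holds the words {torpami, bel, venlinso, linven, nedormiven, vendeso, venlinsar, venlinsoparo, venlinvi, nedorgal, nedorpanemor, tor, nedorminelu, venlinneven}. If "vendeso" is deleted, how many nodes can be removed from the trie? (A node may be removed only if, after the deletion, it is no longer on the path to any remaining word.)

A node on "vendeso"'s path can go only if nothing else ends at it or branches off below it.
The suffix "deso" (4 nodes) is used only by "vendeso"; the node for "ven" still has the child "l", so pruning stops there.
Nodes removed: 4

4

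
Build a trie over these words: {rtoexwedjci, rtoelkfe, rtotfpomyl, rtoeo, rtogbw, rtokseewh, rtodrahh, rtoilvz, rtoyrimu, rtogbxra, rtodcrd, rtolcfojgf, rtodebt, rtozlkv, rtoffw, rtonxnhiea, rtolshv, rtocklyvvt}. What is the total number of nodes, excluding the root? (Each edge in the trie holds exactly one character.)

For each word, the new-node count is its length minus the longest prefix already in the trie:
  "rtoexwedjci" → 11 new (r, t, o, e, x, w, e, d, j, c, i)
  "rtoelkfe" → prefix "rtoe" already present; 4 new (l, k, f, e)
  "rtotfpomyl" → prefix "rto" already present; 7 new (t, f, p, o, m, y, l)
  "rtoeo" → prefix "rtoe" already present; 1 new (o)
  "rtogbw" → prefix "rto" already present; 3 new (g, b, w)
  "rtokseewh" → prefix "rto" already present; 6 new (k, s, e, e, w, h)
  "rtodrahh" → prefix "rto" already present; 5 new (d, r, a, h, h)
  "rtoilvz" → prefix "rto" already present; 4 new (i, l, v, z)
  "rtoyrimu" → prefix "rto" already present; 5 new (y, r, i, m, u)
  "rtogbxra" → prefix "rtogb" already present; 3 new (x, r, a)
  "rtodcrd" → prefix "rtod" already present; 3 new (c, r, d)
  "rtolcfojgf" → prefix "rto" already present; 7 new (l, c, f, o, j, g, f)
  "rtodebt" → prefix "rtod" already present; 3 new (e, b, t)
  "rtozlkv" → prefix "rto" already present; 4 new (z, l, k, v)
  "rtoffw" → prefix "rto" already present; 3 new (f, f, w)
  "rtonxnhiea" → prefix "rto" already present; 7 new (n, x, n, h, i, e, a)
  "rtolshv" → prefix "rtol" already present; 3 new (s, h, v)
  "rtocklyvvt" → prefix "rto" already present; 7 new (c, k, l, y, v, v, t)
Total nodes = 11 + 4 + 7 + 1 + 3 + 6 + 5 + 4 + 5 + 3 + 3 + 7 + 3 + 4 + 3 + 7 + 3 + 7 = 86

86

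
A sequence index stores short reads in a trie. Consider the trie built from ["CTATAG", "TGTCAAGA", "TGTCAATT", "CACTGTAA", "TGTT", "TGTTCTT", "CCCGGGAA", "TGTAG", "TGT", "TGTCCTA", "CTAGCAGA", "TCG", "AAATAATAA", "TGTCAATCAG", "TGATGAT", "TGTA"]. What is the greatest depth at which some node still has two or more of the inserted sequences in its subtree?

7

Look for the deepest trie node that still has at least two words in its subtree.
e.g. "TGTCAATCAG" and "TGTCAATT" share the prefix "TGTCAAT" of length 7; no pair shares a longer one.
Longest shared-prefix length: 7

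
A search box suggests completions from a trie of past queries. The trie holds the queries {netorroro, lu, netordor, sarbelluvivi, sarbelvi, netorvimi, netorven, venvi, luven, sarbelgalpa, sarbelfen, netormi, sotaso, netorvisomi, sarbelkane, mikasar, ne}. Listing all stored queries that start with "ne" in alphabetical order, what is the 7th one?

DFS of the "ne" subtree visits, in order: "ne", "netordor", "netormi", "netorroro", "netorven", "netorvimi", "netorvisomi"
The 7th is netorvisomi.

netorvisomi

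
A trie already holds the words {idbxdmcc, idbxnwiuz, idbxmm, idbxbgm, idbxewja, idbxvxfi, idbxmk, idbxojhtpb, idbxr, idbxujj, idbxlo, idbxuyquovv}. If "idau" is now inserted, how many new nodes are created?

"id" is already a path in the trie; the remaining "au" must be added.
Each of the 2 remaining characters creates one node.

2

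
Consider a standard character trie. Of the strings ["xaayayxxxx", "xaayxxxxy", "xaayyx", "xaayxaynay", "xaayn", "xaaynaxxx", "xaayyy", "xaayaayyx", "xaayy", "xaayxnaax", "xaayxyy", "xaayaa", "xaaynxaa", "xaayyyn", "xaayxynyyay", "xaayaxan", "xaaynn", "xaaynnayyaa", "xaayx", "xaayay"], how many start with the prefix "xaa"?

20

Traverse to the node for "xaa", then collect every word in that subtree.
Matches: "xaayaa", "xaayaayyx", "xaayaxan", "xaayay", "xaayayxxxx", "xaayn", "xaaynaxxx", "xaaynn", "xaaynnayyaa", "xaaynxaa", "xaayx", "xaayxaynay", "xaayxnaax", "xaayxxxxy", "xaayxynyyay", "xaayxyy", "xaayy", "xaayyx", "xaayyy", "xaayyyn"
Count: 20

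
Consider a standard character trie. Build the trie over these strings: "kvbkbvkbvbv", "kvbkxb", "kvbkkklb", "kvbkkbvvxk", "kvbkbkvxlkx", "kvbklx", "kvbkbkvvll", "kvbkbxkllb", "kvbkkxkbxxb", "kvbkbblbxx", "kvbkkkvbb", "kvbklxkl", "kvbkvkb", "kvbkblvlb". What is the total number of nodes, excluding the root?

Insert word by word; a character creates a node only if that edge doesn't already exist:
  "kvbkbvkbvbv" → 11 new (k, v, b, k, b, v, k, b, v, b, v)
  "kvbkxb" → prefix "kvbk" already present; 2 new (x, b)
  "kvbkkklb" → prefix "kvbk" already present; 4 new (k, k, l, b)
  "kvbkkbvvxk" → prefix "kvbkk" already present; 5 new (b, v, v, x, k)
  "kvbkbkvxlkx" → prefix "kvbkb" already present; 6 new (k, v, x, l, k, x)
  "kvbklx" → prefix "kvbk" already present; 2 new (l, x)
  "kvbkbkvvll" → prefix "kvbkbkv" already present; 3 new (v, l, l)
  "kvbkbxkllb" → prefix "kvbkb" already present; 5 new (x, k, l, l, b)
  "kvbkkxkbxxb" → prefix "kvbkk" already present; 6 new (x, k, b, x, x, b)
  "kvbkbblbxx" → prefix "kvbkb" already present; 5 new (b, l, b, x, x)
  "kvbkkkvbb" → prefix "kvbkkk" already present; 3 new (v, b, b)
  "kvbklxkl" → prefix "kvbklx" already present; 2 new (k, l)
  "kvbkvkb" → prefix "kvbk" already present; 3 new (v, k, b)
  "kvbkblvlb" → prefix "kvbkb" already present; 4 new (l, v, l, b)
Total nodes = 11 + 2 + 4 + 5 + 6 + 2 + 3 + 5 + 6 + 5 + 3 + 2 + 3 + 4 = 61

61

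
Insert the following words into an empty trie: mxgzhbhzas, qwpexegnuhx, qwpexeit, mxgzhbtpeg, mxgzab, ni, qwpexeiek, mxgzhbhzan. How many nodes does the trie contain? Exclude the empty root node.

Insert word by word; a character creates a node only if that edge doesn't already exist:
  "mxgzhbhzas" → 10 new (m, x, g, z, h, b, h, z, a, s)
  "qwpexegnuhx" → 11 new (q, w, p, e, x, e, g, n, u, h, x)
  "qwpexeit" → prefix "qwpexe" already present; 2 new (i, t)
  "mxgzhbtpeg" → prefix "mxgzhb" already present; 4 new (t, p, e, g)
  "mxgzab" → prefix "mxgz" already present; 2 new (a, b)
  "ni" → 2 new (n, i)
  "qwpexeiek" → prefix "qwpexei" already present; 2 new (e, k)
  "mxgzhbhzan" → prefix "mxgzhbhza" already present; 1 new (n)
Total nodes = 10 + 11 + 2 + 4 + 2 + 2 + 2 + 1 = 34

34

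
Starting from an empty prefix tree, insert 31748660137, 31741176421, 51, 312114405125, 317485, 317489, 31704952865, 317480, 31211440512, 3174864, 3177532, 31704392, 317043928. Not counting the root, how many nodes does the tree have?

Count nodes per top-level branch (shared prefixes stored once):
  '3'-branch (31211440512, 312114405125, 31704392, 317043928, 31704952865, 31741176421, 317480, 317485, 3174864, 31748660137, 317489, 3177532): 48 nodes
  '5'-branch (51): 2 nodes
Sum: 50

50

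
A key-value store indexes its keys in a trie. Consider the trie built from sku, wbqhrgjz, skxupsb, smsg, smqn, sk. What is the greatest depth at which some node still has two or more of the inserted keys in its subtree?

2

Look for the deepest trie node that still has at least two words in its subtree.
"sk" and "sku" agree on "sk" (2 characters) before diverging; nothing deeper is shared.
Longest shared-prefix length: 2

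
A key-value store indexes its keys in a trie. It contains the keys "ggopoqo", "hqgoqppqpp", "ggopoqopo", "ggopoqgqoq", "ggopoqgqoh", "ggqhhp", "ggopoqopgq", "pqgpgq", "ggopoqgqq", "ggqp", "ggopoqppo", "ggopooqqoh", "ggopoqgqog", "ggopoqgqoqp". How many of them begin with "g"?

Walk to "g"; the words in its subtree are exactly those with that prefix.
Matches: "ggopooqqoh", "ggopoqgqog", "ggopoqgqoh", "ggopoqgqoq", "ggopoqgqoqp", "ggopoqgqq", "ggopoqo", "ggopoqopgq", "ggopoqopo", "ggopoqppo", "ggqhhp", "ggqp"
Count: 12

12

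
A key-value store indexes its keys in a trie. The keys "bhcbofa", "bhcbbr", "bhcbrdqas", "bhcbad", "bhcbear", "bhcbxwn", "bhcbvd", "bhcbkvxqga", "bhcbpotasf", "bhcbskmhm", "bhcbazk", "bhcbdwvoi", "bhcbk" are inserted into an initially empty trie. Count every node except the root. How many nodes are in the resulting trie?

For each word, the new-node count is its length minus the longest prefix already in the trie:
  "bhcbofa" → 7 new (b, h, c, b, o, f, a)
  "bhcbbr" → prefix "bhcb" already present; 2 new (b, r)
  "bhcbrdqas" → prefix "bhcb" already present; 5 new (r, d, q, a, s)
  "bhcbad" → prefix "bhcb" already present; 2 new (a, d)
  "bhcbear" → prefix "bhcb" already present; 3 new (e, a, r)
  "bhcbxwn" → prefix "bhcb" already present; 3 new (x, w, n)
  "bhcbvd" → prefix "bhcb" already present; 2 new (v, d)
  "bhcbkvxqga" → prefix "bhcb" already present; 6 new (k, v, x, q, g, a)
  "bhcbpotasf" → prefix "bhcb" already present; 6 new (p, o, t, a, s, f)
  "bhcbskmhm" → prefix "bhcb" already present; 5 new (s, k, m, h, m)
  "bhcbazk" → prefix "bhcba" already present; 2 new (z, k)
  "bhcbdwvoi" → prefix "bhcb" already present; 5 new (d, w, v, o, i)
  "bhcbk" → prefix "bhcbk" already present; 0 new (none)
Total nodes = 7 + 2 + 5 + 2 + 3 + 3 + 2 + 6 + 6 + 5 + 2 + 5 + 0 = 48

48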